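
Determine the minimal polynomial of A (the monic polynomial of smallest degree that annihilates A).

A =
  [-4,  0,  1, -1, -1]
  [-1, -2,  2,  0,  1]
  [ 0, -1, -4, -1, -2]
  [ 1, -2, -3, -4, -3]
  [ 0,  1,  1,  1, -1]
x^2 + 6*x + 9

The characteristic polynomial is χ_A(x) = (x + 3)^5, so the eigenvalues are known. The minimal polynomial is
  m_A(x) = Π_λ (x − λ)^{k_λ}
where k_λ is the size of the *largest* Jordan block for λ (equivalently, the smallest k with (A − λI)^k v = 0 for every generalised eigenvector v of λ).

  λ = -3: largest Jordan block has size 2, contributing (x + 3)^2

So m_A(x) = (x + 3)^2 = x^2 + 6*x + 9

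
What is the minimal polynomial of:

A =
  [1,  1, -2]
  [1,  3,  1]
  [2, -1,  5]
x^3 - 9*x^2 + 27*x - 27

The characteristic polynomial is χ_A(x) = (x - 3)^3, so the eigenvalues are known. The minimal polynomial is
  m_A(x) = Π_λ (x − λ)^{k_λ}
where k_λ is the size of the *largest* Jordan block for λ (equivalently, the smallest k with (A − λI)^k v = 0 for every generalised eigenvector v of λ).

  λ = 3: largest Jordan block has size 3, contributing (x − 3)^3

So m_A(x) = (x - 3)^3 = x^3 - 9*x^2 + 27*x - 27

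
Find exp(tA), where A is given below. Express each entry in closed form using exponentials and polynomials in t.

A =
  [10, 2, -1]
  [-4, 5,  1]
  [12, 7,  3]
e^{tA} =
  [-2*t^2*exp(6*t) + 4*t*exp(6*t) + exp(6*t), -t^2*exp(6*t)/2 + 2*t*exp(6*t), t^2*exp(6*t)/2 - t*exp(6*t)]
  [-4*t*exp(6*t), -t*exp(6*t) + exp(6*t), t*exp(6*t)]
  [-8*t^2*exp(6*t) + 12*t*exp(6*t), -2*t^2*exp(6*t) + 7*t*exp(6*t), 2*t^2*exp(6*t) - 3*t*exp(6*t) + exp(6*t)]

Strategy: write A = P · J · P⁻¹ where J is a Jordan canonical form, so e^{tA} = P · e^{tJ} · P⁻¹, and e^{tJ} can be computed block-by-block.

A has Jordan form
J =
  [6, 1, 0]
  [0, 6, 1]
  [0, 0, 6]
(up to reordering of blocks).

Per-block formulas:
  For a 3×3 Jordan block J_3(6): exp(t · J_3(6)) = e^(6t)·(I + t·N + (t^2/2)·N^2), where N is the 3×3 nilpotent shift.

After assembling e^{tJ} and conjugating by P, we get:

e^{tA} =
  [-2*t^2*exp(6*t) + 4*t*exp(6*t) + exp(6*t), -t^2*exp(6*t)/2 + 2*t*exp(6*t), t^2*exp(6*t)/2 - t*exp(6*t)]
  [-4*t*exp(6*t), -t*exp(6*t) + exp(6*t), t*exp(6*t)]
  [-8*t^2*exp(6*t) + 12*t*exp(6*t), -2*t^2*exp(6*t) + 7*t*exp(6*t), 2*t^2*exp(6*t) - 3*t*exp(6*t) + exp(6*t)]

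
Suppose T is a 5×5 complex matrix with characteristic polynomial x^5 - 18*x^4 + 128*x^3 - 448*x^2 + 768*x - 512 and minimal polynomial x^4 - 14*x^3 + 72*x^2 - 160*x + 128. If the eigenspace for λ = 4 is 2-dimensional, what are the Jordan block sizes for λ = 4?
Block sizes for λ = 4: [3, 1]

Step 1 — from the characteristic polynomial, algebraic multiplicity of λ = 4 is 4. From dim ker(T − (4)·I) = 2, there are exactly 2 Jordan blocks for λ = 4.
Step 2 — from the minimal polynomial, the factor (x − 4)^3 tells us the largest block for λ = 4 has size 3.
Step 3 — with total size 4, 2 blocks, and largest block 3, the block sizes (in nonincreasing order) are [3, 1].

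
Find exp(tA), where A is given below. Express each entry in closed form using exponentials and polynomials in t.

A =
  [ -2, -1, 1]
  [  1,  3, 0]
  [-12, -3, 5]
e^{tA} =
  [3*t^2*exp(2*t)/2 - 4*t*exp(2*t) + exp(2*t), -t*exp(2*t), -t^2*exp(2*t)/2 + t*exp(2*t)]
  [-3*t^2*exp(2*t)/2 + t*exp(2*t), t*exp(2*t) + exp(2*t), t^2*exp(2*t)/2]
  [9*t^2*exp(2*t)/2 - 12*t*exp(2*t), -3*t*exp(2*t), -3*t^2*exp(2*t)/2 + 3*t*exp(2*t) + exp(2*t)]

Strategy: write A = P · J · P⁻¹ where J is a Jordan canonical form, so e^{tA} = P · e^{tJ} · P⁻¹, and e^{tJ} can be computed block-by-block.

A has Jordan form
J =
  [2, 1, 0]
  [0, 2, 1]
  [0, 0, 2]
(up to reordering of blocks).

Per-block formulas:
  For a 3×3 Jordan block J_3(2): exp(t · J_3(2)) = e^(2t)·(I + t·N + (t^2/2)·N^2), where N is the 3×3 nilpotent shift.

After assembling e^{tJ} and conjugating by P, we get:

e^{tA} =
  [3*t^2*exp(2*t)/2 - 4*t*exp(2*t) + exp(2*t), -t*exp(2*t), -t^2*exp(2*t)/2 + t*exp(2*t)]
  [-3*t^2*exp(2*t)/2 + t*exp(2*t), t*exp(2*t) + exp(2*t), t^2*exp(2*t)/2]
  [9*t^2*exp(2*t)/2 - 12*t*exp(2*t), -3*t*exp(2*t), -3*t^2*exp(2*t)/2 + 3*t*exp(2*t) + exp(2*t)]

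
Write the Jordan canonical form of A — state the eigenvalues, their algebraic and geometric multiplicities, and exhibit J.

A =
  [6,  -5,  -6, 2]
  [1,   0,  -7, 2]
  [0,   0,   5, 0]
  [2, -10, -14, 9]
J_3(5) ⊕ J_1(5)

The characteristic polynomial is
  det(x·I − A) = x^4 - 20*x^3 + 150*x^2 - 500*x + 625 = (x - 5)^4

Eigenvalues and multiplicities (the geometric multiplicity of λ is n − rank(A − λI), which equals the number of Jordan blocks for λ):
  λ = 5: algebraic multiplicity = 4, geometric multiplicity = 2

Determining the block sizes for each eigenvalue:
  λ = 5: with am = 4 and gm = 2, the partition is not yet determined (e.g. several partitions of 4 into 2 parts exist). Let N = A − (5)·I. Computing rank(N^1) = 2, rank(N^2) = 1, rank(N^3) = 0; the number of blocks of size ≥ j is rank(N^{j−1}) − rank(N^j), giving [2, 1, 1]. So we have 1 block(s) of size 3, 1 block(s) of size 1 → block sizes [3, 1]

Assembling the blocks gives a Jordan form
J =
  [5, 1, 0, 0]
  [0, 5, 1, 0]
  [0, 0, 5, 0]
  [0, 0, 0, 5]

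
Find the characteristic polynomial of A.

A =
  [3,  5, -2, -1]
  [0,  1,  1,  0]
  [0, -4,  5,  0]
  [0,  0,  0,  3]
x^4 - 12*x^3 + 54*x^2 - 108*x + 81

Expanding det(x·I − A) (e.g. by cofactor expansion or by noting that A is similar to its Jordan form J, which has the same characteristic polynomial as A) gives
  χ_A(x) = x^4 - 12*x^3 + 54*x^2 - 108*x + 81
which factors as (x - 3)^4. The eigenvalues (with algebraic multiplicities) are λ = 3 with multiplicity 4.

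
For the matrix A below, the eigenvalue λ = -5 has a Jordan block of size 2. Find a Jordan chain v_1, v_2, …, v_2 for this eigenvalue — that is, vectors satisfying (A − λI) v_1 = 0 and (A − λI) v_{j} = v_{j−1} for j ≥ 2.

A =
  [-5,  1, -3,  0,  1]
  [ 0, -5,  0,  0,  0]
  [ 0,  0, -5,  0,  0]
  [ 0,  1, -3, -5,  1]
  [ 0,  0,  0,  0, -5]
A Jordan chain for λ = -5 of length 2:
v_1 = (1, 0, 0, 1, 0)ᵀ
v_2 = (0, 1, 0, 0, 0)ᵀ

Let N = A − (-5)·I. We want v_2 with N^2 v_2 = 0 but N^1 v_2 ≠ 0; then v_{j-1} := N · v_j for j = 2, …, 2.

Pick v_2 = (0, 1, 0, 0, 0)ᵀ.
Then v_1 = N · v_2 = (1, 0, 0, 1, 0)ᵀ.

Sanity check: (A − (-5)·I) v_1 = (0, 0, 0, 0, 0)ᵀ = 0. ✓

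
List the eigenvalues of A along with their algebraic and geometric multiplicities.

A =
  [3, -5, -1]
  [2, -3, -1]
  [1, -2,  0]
λ = 0: alg = 3, geom = 1

Step 1 — factor the characteristic polynomial to read off the algebraic multiplicities:
  χ_A(x) = x^3

Step 2 — compute geometric multiplicities via the rank-nullity identity g(λ) = n − rank(A − λI):
  rank(A − (0)·I) = 2, so dim ker(A − (0)·I) = n − 2 = 1

Summary:
  λ = 0: algebraic multiplicity = 3, geometric multiplicity = 1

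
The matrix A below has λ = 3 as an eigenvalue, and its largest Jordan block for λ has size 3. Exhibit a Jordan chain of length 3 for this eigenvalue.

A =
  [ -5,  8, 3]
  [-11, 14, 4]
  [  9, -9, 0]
A Jordan chain for λ = 3 of length 3:
v_1 = (3, 3, 0)ᵀ
v_2 = (-8, -11, 9)ᵀ
v_3 = (1, 0, 0)ᵀ

Let N = A − (3)·I. We want v_3 with N^3 v_3 = 0 but N^2 v_3 ≠ 0; then v_{j-1} := N · v_j for j = 3, …, 2.

Pick v_3 = (1, 0, 0)ᵀ.
Then v_2 = N · v_3 = (-8, -11, 9)ᵀ.
Then v_1 = N · v_2 = (3, 3, 0)ᵀ.

Sanity check: (A − (3)·I) v_1 = (0, 0, 0)ᵀ = 0. ✓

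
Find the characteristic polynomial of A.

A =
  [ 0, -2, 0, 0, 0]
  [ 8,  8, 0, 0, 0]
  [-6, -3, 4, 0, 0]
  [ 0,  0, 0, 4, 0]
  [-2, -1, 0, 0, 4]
x^5 - 20*x^4 + 160*x^3 - 640*x^2 + 1280*x - 1024

Expanding det(x·I − A) (e.g. by cofactor expansion or by noting that A is similar to its Jordan form J, which has the same characteristic polynomial as A) gives
  χ_A(x) = x^5 - 20*x^4 + 160*x^3 - 640*x^2 + 1280*x - 1024
which factors as (x - 4)^5. The eigenvalues (with algebraic multiplicities) are λ = 4 with multiplicity 5.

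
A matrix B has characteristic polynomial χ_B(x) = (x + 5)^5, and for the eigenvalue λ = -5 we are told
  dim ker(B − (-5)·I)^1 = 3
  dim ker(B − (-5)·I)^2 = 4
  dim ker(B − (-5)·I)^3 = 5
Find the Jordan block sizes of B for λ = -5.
Block sizes for λ = -5: [3, 1, 1]

From the dimensions of kernels of powers, the number of Jordan blocks of size at least j is d_j − d_{j−1} where d_j = dim ker(N^j) (with d_0 = 0). Computing the differences gives [3, 1, 1].
The number of blocks of size exactly k is (#blocks of size ≥ k) − (#blocks of size ≥ k + 1), so the partition is: 2 block(s) of size 1, 1 block(s) of size 3.
In nonincreasing order the block sizes are [3, 1, 1].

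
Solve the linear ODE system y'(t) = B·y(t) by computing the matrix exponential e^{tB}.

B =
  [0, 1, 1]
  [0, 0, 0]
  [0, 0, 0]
e^{tB} =
  [1, t, t]
  [0, 1, 0]
  [0, 0, 1]

Strategy: write B = P · J · P⁻¹ where J is a Jordan canonical form, so e^{tB} = P · e^{tJ} · P⁻¹, and e^{tJ} can be computed block-by-block.

B has Jordan form
J =
  [0, 1, 0]
  [0, 0, 0]
  [0, 0, 0]
(up to reordering of blocks).

Per-block formulas:
  For a 2×2 Jordan block J_2(0): exp(t · J_2(0)) = e^(0t)·(I + t·N), where N is the 2×2 nilpotent shift.
  For a 1×1 block at λ = 0: exp(t · [0]) = [e^(0t)].

After assembling e^{tJ} and conjugating by P, we get:

e^{tB} =
  [1, t, t]
  [0, 1, 0]
  [0, 0, 1]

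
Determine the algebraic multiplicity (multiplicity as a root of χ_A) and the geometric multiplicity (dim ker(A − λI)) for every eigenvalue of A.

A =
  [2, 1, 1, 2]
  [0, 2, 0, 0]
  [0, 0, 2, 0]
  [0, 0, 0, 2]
λ = 2: alg = 4, geom = 3

Step 1 — factor the characteristic polynomial to read off the algebraic multiplicities:
  χ_A(x) = (x - 2)^4

Step 2 — compute geometric multiplicities via the rank-nullity identity g(λ) = n − rank(A − λI):
  rank(A − (2)·I) = 1, so dim ker(A − (2)·I) = n − 1 = 3

Summary:
  λ = 2: algebraic multiplicity = 4, geometric multiplicity = 3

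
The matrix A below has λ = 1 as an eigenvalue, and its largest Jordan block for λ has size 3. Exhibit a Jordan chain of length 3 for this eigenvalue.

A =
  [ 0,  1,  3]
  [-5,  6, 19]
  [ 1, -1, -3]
A Jordan chain for λ = 1 of length 3:
v_1 = (-1, -1, 0)ᵀ
v_2 = (-1, -5, 1)ᵀ
v_3 = (1, 0, 0)ᵀ

Let N = A − (1)·I. We want v_3 with N^3 v_3 = 0 but N^2 v_3 ≠ 0; then v_{j-1} := N · v_j for j = 3, …, 2.

Pick v_3 = (1, 0, 0)ᵀ.
Then v_2 = N · v_3 = (-1, -5, 1)ᵀ.
Then v_1 = N · v_2 = (-1, -1, 0)ᵀ.

Sanity check: (A − (1)·I) v_1 = (0, 0, 0)ᵀ = 0. ✓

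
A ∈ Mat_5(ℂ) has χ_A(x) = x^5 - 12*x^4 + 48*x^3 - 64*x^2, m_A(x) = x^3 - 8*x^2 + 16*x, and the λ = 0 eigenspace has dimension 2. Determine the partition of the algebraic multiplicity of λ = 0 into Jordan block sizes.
Block sizes for λ = 0: [1, 1]

Step 1 — from the characteristic polynomial, algebraic multiplicity of λ = 0 is 2. From dim ker(A − (0)·I) = 2, there are exactly 2 Jordan blocks for λ = 0.
Step 2 — from the minimal polynomial, the factor (x − 0) tells us the largest block for λ = 0 has size 1.
Step 3 — with total size 2, 2 blocks, and largest block 1, the block sizes (in nonincreasing order) are [1, 1].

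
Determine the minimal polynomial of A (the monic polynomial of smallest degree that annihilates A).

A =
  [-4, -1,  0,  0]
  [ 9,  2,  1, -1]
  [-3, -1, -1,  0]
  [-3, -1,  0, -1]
x^3 + 3*x^2 + 3*x + 1

The characteristic polynomial is χ_A(x) = (x + 1)^4, so the eigenvalues are known. The minimal polynomial is
  m_A(x) = Π_λ (x − λ)^{k_λ}
where k_λ is the size of the *largest* Jordan block for λ (equivalently, the smallest k with (A − λI)^k v = 0 for every generalised eigenvector v of λ).

  λ = -1: largest Jordan block has size 3, contributing (x + 1)^3

So m_A(x) = (x + 1)^3 = x^3 + 3*x^2 + 3*x + 1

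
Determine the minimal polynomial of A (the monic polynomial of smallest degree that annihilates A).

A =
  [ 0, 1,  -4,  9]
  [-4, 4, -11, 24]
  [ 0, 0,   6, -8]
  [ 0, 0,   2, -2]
x^3 - 6*x^2 + 12*x - 8

The characteristic polynomial is χ_A(x) = (x - 2)^4, so the eigenvalues are known. The minimal polynomial is
  m_A(x) = Π_λ (x − λ)^{k_λ}
where k_λ is the size of the *largest* Jordan block for λ (equivalently, the smallest k with (A − λI)^k v = 0 for every generalised eigenvector v of λ).

  λ = 2: largest Jordan block has size 3, contributing (x − 2)^3

So m_A(x) = (x - 2)^3 = x^3 - 6*x^2 + 12*x - 8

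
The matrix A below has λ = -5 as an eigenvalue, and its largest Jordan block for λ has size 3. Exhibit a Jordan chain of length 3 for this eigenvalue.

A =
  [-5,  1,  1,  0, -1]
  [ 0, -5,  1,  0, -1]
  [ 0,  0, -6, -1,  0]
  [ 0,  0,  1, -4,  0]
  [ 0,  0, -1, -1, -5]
A Jordan chain for λ = -5 of length 3:
v_1 = (1, 0, 0, 0, 0)ᵀ
v_2 = (1, 1, -1, 1, -1)ᵀ
v_3 = (0, 0, 1, 0, 0)ᵀ

Let N = A − (-5)·I. We want v_3 with N^3 v_3 = 0 but N^2 v_3 ≠ 0; then v_{j-1} := N · v_j for j = 3, …, 2.

Pick v_3 = (0, 0, 1, 0, 0)ᵀ.
Then v_2 = N · v_3 = (1, 1, -1, 1, -1)ᵀ.
Then v_1 = N · v_2 = (1, 0, 0, 0, 0)ᵀ.

Sanity check: (A − (-5)·I) v_1 = (0, 0, 0, 0, 0)ᵀ = 0. ✓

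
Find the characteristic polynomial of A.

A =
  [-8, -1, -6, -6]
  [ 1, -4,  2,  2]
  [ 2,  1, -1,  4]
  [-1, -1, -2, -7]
x^4 + 20*x^3 + 150*x^2 + 500*x + 625

Expanding det(x·I − A) (e.g. by cofactor expansion or by noting that A is similar to its Jordan form J, which has the same characteristic polynomial as A) gives
  χ_A(x) = x^4 + 20*x^3 + 150*x^2 + 500*x + 625
which factors as (x + 5)^4. The eigenvalues (with algebraic multiplicities) are λ = -5 with multiplicity 4.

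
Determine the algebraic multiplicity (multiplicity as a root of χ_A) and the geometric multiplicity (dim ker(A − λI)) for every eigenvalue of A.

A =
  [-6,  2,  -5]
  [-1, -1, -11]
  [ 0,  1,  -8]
λ = -5: alg = 3, geom = 1

Step 1 — factor the characteristic polynomial to read off the algebraic multiplicities:
  χ_A(x) = (x + 5)^3

Step 2 — compute geometric multiplicities via the rank-nullity identity g(λ) = n − rank(A − λI):
  rank(A − (-5)·I) = 2, so dim ker(A − (-5)·I) = n − 2 = 1

Summary:
  λ = -5: algebraic multiplicity = 3, geometric multiplicity = 1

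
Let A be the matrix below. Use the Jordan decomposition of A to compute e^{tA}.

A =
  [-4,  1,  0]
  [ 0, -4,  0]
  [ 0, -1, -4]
e^{tA} =
  [exp(-4*t), t*exp(-4*t), 0]
  [0, exp(-4*t), 0]
  [0, -t*exp(-4*t), exp(-4*t)]

Strategy: write A = P · J · P⁻¹ where J is a Jordan canonical form, so e^{tA} = P · e^{tJ} · P⁻¹, and e^{tJ} can be computed block-by-block.

A has Jordan form
J =
  [-4,  1,  0]
  [ 0, -4,  0]
  [ 0,  0, -4]
(up to reordering of blocks).

Per-block formulas:
  For a 2×2 Jordan block J_2(-4): exp(t · J_2(-4)) = e^(-4t)·(I + t·N), where N is the 2×2 nilpotent shift.
  For a 1×1 block at λ = -4: exp(t · [-4]) = [e^(-4t)].

After assembling e^{tJ} and conjugating by P, we get:

e^{tA} =
  [exp(-4*t), t*exp(-4*t), 0]
  [0, exp(-4*t), 0]
  [0, -t*exp(-4*t), exp(-4*t)]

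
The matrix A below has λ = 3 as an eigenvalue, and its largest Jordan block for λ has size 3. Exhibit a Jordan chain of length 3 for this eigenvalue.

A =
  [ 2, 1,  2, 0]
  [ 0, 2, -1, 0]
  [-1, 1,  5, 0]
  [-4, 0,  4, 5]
A Jordan chain for λ = 3 of length 3:
v_1 = (-1, 1, -1, 0)ᵀ
v_2 = (-1, 0, -1, 0)ᵀ
v_3 = (1, 0, 0, 2)ᵀ

Let N = A − (3)·I. We want v_3 with N^3 v_3 = 0 but N^2 v_3 ≠ 0; then v_{j-1} := N · v_j for j = 3, …, 2.

Pick v_3 = (1, 0, 0, 2)ᵀ.
Then v_2 = N · v_3 = (-1, 0, -1, 0)ᵀ.
Then v_1 = N · v_2 = (-1, 1, -1, 0)ᵀ.

Sanity check: (A − (3)·I) v_1 = (0, 0, 0, 0)ᵀ = 0. ✓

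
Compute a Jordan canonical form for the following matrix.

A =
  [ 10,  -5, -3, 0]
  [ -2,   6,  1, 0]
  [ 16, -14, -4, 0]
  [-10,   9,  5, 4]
J_3(4) ⊕ J_1(4)

The characteristic polynomial is
  det(x·I − A) = x^4 - 16*x^3 + 96*x^2 - 256*x + 256 = (x - 4)^4

Eigenvalues and multiplicities (the geometric multiplicity of λ is n − rank(A − λI), which equals the number of Jordan blocks for λ):
  λ = 4: algebraic multiplicity = 4, geometric multiplicity = 2

Determining the block sizes for each eigenvalue:
  λ = 4: with am = 4 and gm = 2, the partition is not yet determined (e.g. several partitions of 4 into 2 parts exist). Let N = A − (4)·I. Computing rank(N^1) = 2, rank(N^2) = 1, rank(N^3) = 0; the number of blocks of size ≥ j is rank(N^{j−1}) − rank(N^j), giving [2, 1, 1]. So we have 1 block(s) of size 3, 1 block(s) of size 1 → block sizes [3, 1]

Assembling the blocks gives a Jordan form
J =
  [4, 1, 0, 0]
  [0, 4, 1, 0]
  [0, 0, 4, 0]
  [0, 0, 0, 4]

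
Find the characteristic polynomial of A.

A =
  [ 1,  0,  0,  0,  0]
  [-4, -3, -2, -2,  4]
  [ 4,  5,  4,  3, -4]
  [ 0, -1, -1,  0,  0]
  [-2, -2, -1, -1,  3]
x^5 - 5*x^4 + 10*x^3 - 10*x^2 + 5*x - 1

Expanding det(x·I − A) (e.g. by cofactor expansion or by noting that A is similar to its Jordan form J, which has the same characteristic polynomial as A) gives
  χ_A(x) = x^5 - 5*x^4 + 10*x^3 - 10*x^2 + 5*x - 1
which factors as (x - 1)^5. The eigenvalues (with algebraic multiplicities) are λ = 1 with multiplicity 5.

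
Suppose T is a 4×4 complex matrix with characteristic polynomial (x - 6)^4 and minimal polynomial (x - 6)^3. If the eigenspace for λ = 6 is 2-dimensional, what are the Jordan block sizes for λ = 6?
Block sizes for λ = 6: [3, 1]

Step 1 — from the characteristic polynomial, algebraic multiplicity of λ = 6 is 4. From dim ker(T − (6)·I) = 2, there are exactly 2 Jordan blocks for λ = 6.
Step 2 — from the minimal polynomial, the factor (x − 6)^3 tells us the largest block for λ = 6 has size 3.
Step 3 — with total size 4, 2 blocks, and largest block 3, the block sizes (in nonincreasing order) are [3, 1].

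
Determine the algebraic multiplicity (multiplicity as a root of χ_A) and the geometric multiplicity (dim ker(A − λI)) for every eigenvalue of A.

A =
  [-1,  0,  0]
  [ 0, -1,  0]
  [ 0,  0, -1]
λ = -1: alg = 3, geom = 3

Step 1 — factor the characteristic polynomial to read off the algebraic multiplicities:
  χ_A(x) = (x + 1)^3

Step 2 — compute geometric multiplicities via the rank-nullity identity g(λ) = n − rank(A − λI):
  rank(A − (-1)·I) = 0, so dim ker(A − (-1)·I) = n − 0 = 3

Summary:
  λ = -1: algebraic multiplicity = 3, geometric multiplicity = 3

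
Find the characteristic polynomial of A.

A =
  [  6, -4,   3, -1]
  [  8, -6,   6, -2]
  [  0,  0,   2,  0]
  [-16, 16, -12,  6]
x^4 - 8*x^3 + 24*x^2 - 32*x + 16

Expanding det(x·I − A) (e.g. by cofactor expansion or by noting that A is similar to its Jordan form J, which has the same characteristic polynomial as A) gives
  χ_A(x) = x^4 - 8*x^3 + 24*x^2 - 32*x + 16
which factors as (x - 2)^4. The eigenvalues (with algebraic multiplicities) are λ = 2 with multiplicity 4.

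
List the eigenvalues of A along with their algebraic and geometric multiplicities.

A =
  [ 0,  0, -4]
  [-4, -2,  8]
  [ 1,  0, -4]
λ = -2: alg = 3, geom = 2

Step 1 — factor the characteristic polynomial to read off the algebraic multiplicities:
  χ_A(x) = (x + 2)^3

Step 2 — compute geometric multiplicities via the rank-nullity identity g(λ) = n − rank(A − λI):
  rank(A − (-2)·I) = 1, so dim ker(A − (-2)·I) = n − 1 = 2

Summary:
  λ = -2: algebraic multiplicity = 3, geometric multiplicity = 2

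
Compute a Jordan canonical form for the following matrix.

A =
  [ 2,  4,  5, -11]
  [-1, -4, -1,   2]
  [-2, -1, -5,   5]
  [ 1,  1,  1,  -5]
J_2(-3) ⊕ J_2(-3)

The characteristic polynomial is
  det(x·I − A) = x^4 + 12*x^3 + 54*x^2 + 108*x + 81 = (x + 3)^4

Eigenvalues and multiplicities (the geometric multiplicity of λ is n − rank(A − λI), which equals the number of Jordan blocks for λ):
  λ = -3: algebraic multiplicity = 4, geometric multiplicity = 2

Determining the block sizes for each eigenvalue:
  λ = -3: with am = 4 and gm = 2, the partition is not yet determined (e.g. several partitions of 4 into 2 parts exist). Let N = A − (-3)·I. Computing rank(N^1) = 2, rank(N^2) = 0; the number of blocks of size ≥ j is rank(N^{j−1}) − rank(N^j), giving [2, 2]. So we have 2 block(s) of size 2 → block sizes [2, 2]

Assembling the blocks gives a Jordan form
J =
  [-3,  1,  0,  0]
  [ 0, -3,  0,  0]
  [ 0,  0, -3,  1]
  [ 0,  0,  0, -3]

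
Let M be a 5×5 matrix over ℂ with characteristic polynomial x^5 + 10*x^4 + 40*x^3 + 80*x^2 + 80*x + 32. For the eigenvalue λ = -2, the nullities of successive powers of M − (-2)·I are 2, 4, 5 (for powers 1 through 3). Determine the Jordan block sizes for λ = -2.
Block sizes for λ = -2: [3, 2]

From the dimensions of kernels of powers, the number of Jordan blocks of size at least j is d_j − d_{j−1} where d_j = dim ker(N^j) (with d_0 = 0). Computing the differences gives [2, 2, 1].
The number of blocks of size exactly k is (#blocks of size ≥ k) − (#blocks of size ≥ k + 1), so the partition is: 1 block(s) of size 2, 1 block(s) of size 3.
In nonincreasing order the block sizes are [3, 2].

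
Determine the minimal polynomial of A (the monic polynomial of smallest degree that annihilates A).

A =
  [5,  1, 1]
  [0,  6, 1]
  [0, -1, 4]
x^2 - 10*x + 25

The characteristic polynomial is χ_A(x) = (x - 5)^3, so the eigenvalues are known. The minimal polynomial is
  m_A(x) = Π_λ (x − λ)^{k_λ}
where k_λ is the size of the *largest* Jordan block for λ (equivalently, the smallest k with (A − λI)^k v = 0 for every generalised eigenvector v of λ).

  λ = 5: largest Jordan block has size 2, contributing (x − 5)^2

So m_A(x) = (x - 5)^2 = x^2 - 10*x + 25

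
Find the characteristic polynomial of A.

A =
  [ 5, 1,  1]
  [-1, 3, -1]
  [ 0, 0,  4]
x^3 - 12*x^2 + 48*x - 64

Expanding det(x·I − A) (e.g. by cofactor expansion or by noting that A is similar to its Jordan form J, which has the same characteristic polynomial as A) gives
  χ_A(x) = x^3 - 12*x^2 + 48*x - 64
which factors as (x - 4)^3. The eigenvalues (with algebraic multiplicities) are λ = 4 with multiplicity 3.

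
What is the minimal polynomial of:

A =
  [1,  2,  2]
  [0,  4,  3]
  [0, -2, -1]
x^2 - 3*x + 2

The characteristic polynomial is χ_A(x) = (x - 2)*(x - 1)^2, so the eigenvalues are known. The minimal polynomial is
  m_A(x) = Π_λ (x − λ)^{k_λ}
where k_λ is the size of the *largest* Jordan block for λ (equivalently, the smallest k with (A − λI)^k v = 0 for every generalised eigenvector v of λ).

  λ = 1: largest Jordan block has size 1, contributing (x − 1)
  λ = 2: largest Jordan block has size 1, contributing (x − 2)

So m_A(x) = (x - 2)*(x - 1) = x^2 - 3*x + 2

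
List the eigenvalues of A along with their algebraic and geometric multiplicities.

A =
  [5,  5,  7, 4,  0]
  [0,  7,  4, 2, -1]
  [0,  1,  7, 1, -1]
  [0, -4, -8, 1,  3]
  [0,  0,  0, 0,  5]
λ = 5: alg = 5, geom = 2

Step 1 — factor the characteristic polynomial to read off the algebraic multiplicities:
  χ_A(x) = (x - 5)^5

Step 2 — compute geometric multiplicities via the rank-nullity identity g(λ) = n − rank(A − λI):
  rank(A − (5)·I) = 3, so dim ker(A − (5)·I) = n − 3 = 2

Summary:
  λ = 5: algebraic multiplicity = 5, geometric multiplicity = 2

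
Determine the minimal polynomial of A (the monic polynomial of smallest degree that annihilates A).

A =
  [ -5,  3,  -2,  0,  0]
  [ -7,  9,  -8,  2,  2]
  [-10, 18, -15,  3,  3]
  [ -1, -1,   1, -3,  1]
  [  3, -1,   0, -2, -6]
x^2 + 8*x + 16

The characteristic polynomial is χ_A(x) = (x + 4)^5, so the eigenvalues are known. The minimal polynomial is
  m_A(x) = Π_λ (x − λ)^{k_λ}
where k_λ is the size of the *largest* Jordan block for λ (equivalently, the smallest k with (A − λI)^k v = 0 for every generalised eigenvector v of λ).

  λ = -4: largest Jordan block has size 2, contributing (x + 4)^2

So m_A(x) = (x + 4)^2 = x^2 + 8*x + 16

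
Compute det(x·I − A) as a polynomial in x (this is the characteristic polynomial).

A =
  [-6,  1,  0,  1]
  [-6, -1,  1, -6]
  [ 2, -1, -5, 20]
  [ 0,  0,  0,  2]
x^4 + 10*x^3 + 24*x^2 - 32*x - 128

Expanding det(x·I − A) (e.g. by cofactor expansion or by noting that A is similar to its Jordan form J, which has the same characteristic polynomial as A) gives
  χ_A(x) = x^4 + 10*x^3 + 24*x^2 - 32*x - 128
which factors as (x - 2)*(x + 4)^3. The eigenvalues (with algebraic multiplicities) are λ = -4 with multiplicity 3, λ = 2 with multiplicity 1.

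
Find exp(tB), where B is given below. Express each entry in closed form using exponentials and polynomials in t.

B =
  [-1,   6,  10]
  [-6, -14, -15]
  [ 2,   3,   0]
e^{tB} =
  [4*t*exp(-5*t) + exp(-5*t), 6*t*exp(-5*t), 10*t*exp(-5*t)]
  [-6*t*exp(-5*t), -9*t*exp(-5*t) + exp(-5*t), -15*t*exp(-5*t)]
  [2*t*exp(-5*t), 3*t*exp(-5*t), 5*t*exp(-5*t) + exp(-5*t)]

Strategy: write B = P · J · P⁻¹ where J is a Jordan canonical form, so e^{tB} = P · e^{tJ} · P⁻¹, and e^{tJ} can be computed block-by-block.

B has Jordan form
J =
  [-5,  1,  0]
  [ 0, -5,  0]
  [ 0,  0, -5]
(up to reordering of blocks).

Per-block formulas:
  For a 1×1 block at λ = -5: exp(t · [-5]) = [e^(-5t)].
  For a 2×2 Jordan block J_2(-5): exp(t · J_2(-5)) = e^(-5t)·(I + t·N), where N is the 2×2 nilpotent shift.

After assembling e^{tJ} and conjugating by P, we get:

e^{tB} =
  [4*t*exp(-5*t) + exp(-5*t), 6*t*exp(-5*t), 10*t*exp(-5*t)]
  [-6*t*exp(-5*t), -9*t*exp(-5*t) + exp(-5*t), -15*t*exp(-5*t)]
  [2*t*exp(-5*t), 3*t*exp(-5*t), 5*t*exp(-5*t) + exp(-5*t)]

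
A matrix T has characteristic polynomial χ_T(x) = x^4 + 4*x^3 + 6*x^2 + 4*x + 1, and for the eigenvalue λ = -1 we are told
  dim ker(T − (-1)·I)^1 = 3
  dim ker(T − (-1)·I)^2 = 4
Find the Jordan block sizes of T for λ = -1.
Block sizes for λ = -1: [2, 1, 1]

From the dimensions of kernels of powers, the number of Jordan blocks of size at least j is d_j − d_{j−1} where d_j = dim ker(N^j) (with d_0 = 0). Computing the differences gives [3, 1].
The number of blocks of size exactly k is (#blocks of size ≥ k) − (#blocks of size ≥ k + 1), so the partition is: 2 block(s) of size 1, 1 block(s) of size 2.
In nonincreasing order the block sizes are [2, 1, 1].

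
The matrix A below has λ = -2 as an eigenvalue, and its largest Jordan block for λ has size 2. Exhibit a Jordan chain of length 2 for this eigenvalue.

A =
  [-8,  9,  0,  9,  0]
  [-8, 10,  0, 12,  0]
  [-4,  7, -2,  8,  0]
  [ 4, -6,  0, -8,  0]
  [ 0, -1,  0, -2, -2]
A Jordan chain for λ = -2 of length 2:
v_1 = (-6, -8, -4, 4, 0)ᵀ
v_2 = (1, 0, 0, 0, 0)ᵀ

Let N = A − (-2)·I. We want v_2 with N^2 v_2 = 0 but N^1 v_2 ≠ 0; then v_{j-1} := N · v_j for j = 2, …, 2.

Pick v_2 = (1, 0, 0, 0, 0)ᵀ.
Then v_1 = N · v_2 = (-6, -8, -4, 4, 0)ᵀ.

Sanity check: (A − (-2)·I) v_1 = (0, 0, 0, 0, 0)ᵀ = 0. ✓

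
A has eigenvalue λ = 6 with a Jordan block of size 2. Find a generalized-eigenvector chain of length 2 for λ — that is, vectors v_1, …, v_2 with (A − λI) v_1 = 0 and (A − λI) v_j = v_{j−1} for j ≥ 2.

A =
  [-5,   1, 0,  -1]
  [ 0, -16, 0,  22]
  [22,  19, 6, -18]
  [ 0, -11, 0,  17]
A Jordan chain for λ = 6 of length 2:
v_1 = (0, 0, 1, 0)ᵀ
v_2 = (0, 1, 0, 1)ᵀ

Let N = A − (6)·I. We want v_2 with N^2 v_2 = 0 but N^1 v_2 ≠ 0; then v_{j-1} := N · v_j for j = 2, …, 2.

Pick v_2 = (0, 1, 0, 1)ᵀ.
Then v_1 = N · v_2 = (0, 0, 1, 0)ᵀ.

Sanity check: (A − (6)·I) v_1 = (0, 0, 0, 0)ᵀ = 0. ✓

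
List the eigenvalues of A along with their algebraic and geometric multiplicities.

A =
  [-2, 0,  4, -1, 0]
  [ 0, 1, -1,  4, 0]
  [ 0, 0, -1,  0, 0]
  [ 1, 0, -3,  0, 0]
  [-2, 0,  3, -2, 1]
λ = -1: alg = 3, geom = 1; λ = 1: alg = 2, geom = 2

Step 1 — factor the characteristic polynomial to read off the algebraic multiplicities:
  χ_A(x) = (x - 1)^2*(x + 1)^3

Step 2 — compute geometric multiplicities via the rank-nullity identity g(λ) = n − rank(A − λI):
  rank(A − (-1)·I) = 4, so dim ker(A − (-1)·I) = n − 4 = 1
  rank(A − (1)·I) = 3, so dim ker(A − (1)·I) = n − 3 = 2

Summary:
  λ = -1: algebraic multiplicity = 3, geometric multiplicity = 1
  λ = 1: algebraic multiplicity = 2, geometric multiplicity = 2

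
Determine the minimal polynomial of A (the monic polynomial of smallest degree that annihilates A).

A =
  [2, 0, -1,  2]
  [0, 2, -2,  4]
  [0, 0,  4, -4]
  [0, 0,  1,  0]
x^2 - 4*x + 4

The characteristic polynomial is χ_A(x) = (x - 2)^4, so the eigenvalues are known. The minimal polynomial is
  m_A(x) = Π_λ (x − λ)^{k_λ}
where k_λ is the size of the *largest* Jordan block for λ (equivalently, the smallest k with (A − λI)^k v = 0 for every generalised eigenvector v of λ).

  λ = 2: largest Jordan block has size 2, contributing (x − 2)^2

So m_A(x) = (x - 2)^2 = x^2 - 4*x + 4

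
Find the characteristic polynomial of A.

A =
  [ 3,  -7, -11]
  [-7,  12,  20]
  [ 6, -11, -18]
x^3 + 3*x^2 + 3*x + 1

Expanding det(x·I − A) (e.g. by cofactor expansion or by noting that A is similar to its Jordan form J, which has the same characteristic polynomial as A) gives
  χ_A(x) = x^3 + 3*x^2 + 3*x + 1
which factors as (x + 1)^3. The eigenvalues (with algebraic multiplicities) are λ = -1 with multiplicity 3.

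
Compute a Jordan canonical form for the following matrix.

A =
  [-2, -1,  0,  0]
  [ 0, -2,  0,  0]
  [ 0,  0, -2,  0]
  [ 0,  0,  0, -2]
J_2(-2) ⊕ J_1(-2) ⊕ J_1(-2)

The characteristic polynomial is
  det(x·I − A) = x^4 + 8*x^3 + 24*x^2 + 32*x + 16 = (x + 2)^4

Eigenvalues and multiplicities (the geometric multiplicity of λ is n − rank(A − λI), which equals the number of Jordan blocks for λ):
  λ = -2: algebraic multiplicity = 4, geometric multiplicity = 3

Determining the block sizes for each eigenvalue:
  λ = -2: 3 blocks summing to 4 forces exactly one block of size 2 and the rest size 1 → block sizes [2, 1, 1]

Assembling the blocks gives a Jordan form
J =
  [-2,  1,  0,  0]
  [ 0, -2,  0,  0]
  [ 0,  0, -2,  0]
  [ 0,  0,  0, -2]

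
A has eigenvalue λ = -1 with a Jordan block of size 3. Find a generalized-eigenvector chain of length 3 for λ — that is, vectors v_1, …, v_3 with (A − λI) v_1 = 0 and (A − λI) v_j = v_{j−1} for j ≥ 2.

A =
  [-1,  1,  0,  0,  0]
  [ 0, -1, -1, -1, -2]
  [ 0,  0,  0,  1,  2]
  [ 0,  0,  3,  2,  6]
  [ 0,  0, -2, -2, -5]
A Jordan chain for λ = -1 of length 3:
v_1 = (-1, 0, 0, 0, 0)ᵀ
v_2 = (0, -1, 1, 3, -2)ᵀ
v_3 = (0, 0, 1, 0, 0)ᵀ

Let N = A − (-1)·I. We want v_3 with N^3 v_3 = 0 but N^2 v_3 ≠ 0; then v_{j-1} := N · v_j for j = 3, …, 2.

Pick v_3 = (0, 0, 1, 0, 0)ᵀ.
Then v_2 = N · v_3 = (0, -1, 1, 3, -2)ᵀ.
Then v_1 = N · v_2 = (-1, 0, 0, 0, 0)ᵀ.

Sanity check: (A − (-1)·I) v_1 = (0, 0, 0, 0, 0)ᵀ = 0. ✓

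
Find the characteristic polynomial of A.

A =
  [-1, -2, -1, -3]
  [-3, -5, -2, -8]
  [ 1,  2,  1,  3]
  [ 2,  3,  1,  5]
x^4

Expanding det(x·I − A) (e.g. by cofactor expansion or by noting that A is similar to its Jordan form J, which has the same characteristic polynomial as A) gives
  χ_A(x) = x^4
which factors as x^4. The eigenvalues (with algebraic multiplicities) are λ = 0 with multiplicity 4.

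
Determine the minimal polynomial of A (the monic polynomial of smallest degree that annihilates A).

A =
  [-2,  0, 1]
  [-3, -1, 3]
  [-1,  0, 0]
x^2 + 2*x + 1

The characteristic polynomial is χ_A(x) = (x + 1)^3, so the eigenvalues are known. The minimal polynomial is
  m_A(x) = Π_λ (x − λ)^{k_λ}
where k_λ is the size of the *largest* Jordan block for λ (equivalently, the smallest k with (A − λI)^k v = 0 for every generalised eigenvector v of λ).

  λ = -1: largest Jordan block has size 2, contributing (x + 1)^2

So m_A(x) = (x + 1)^2 = x^2 + 2*x + 1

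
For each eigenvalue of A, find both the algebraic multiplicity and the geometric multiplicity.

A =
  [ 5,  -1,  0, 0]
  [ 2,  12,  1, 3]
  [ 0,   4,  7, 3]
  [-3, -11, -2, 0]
λ = 6: alg = 4, geom = 2

Step 1 — factor the characteristic polynomial to read off the algebraic multiplicities:
  χ_A(x) = (x - 6)^4

Step 2 — compute geometric multiplicities via the rank-nullity identity g(λ) = n − rank(A − λI):
  rank(A − (6)·I) = 2, so dim ker(A − (6)·I) = n − 2 = 2

Summary:
  λ = 6: algebraic multiplicity = 4, geometric multiplicity = 2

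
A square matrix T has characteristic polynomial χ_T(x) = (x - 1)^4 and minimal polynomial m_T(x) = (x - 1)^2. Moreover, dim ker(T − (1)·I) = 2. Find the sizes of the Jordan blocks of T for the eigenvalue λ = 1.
Block sizes for λ = 1: [2, 2]

Step 1 — from the characteristic polynomial, algebraic multiplicity of λ = 1 is 4. From dim ker(T − (1)·I) = 2, there are exactly 2 Jordan blocks for λ = 1.
Step 2 — from the minimal polynomial, the factor (x − 1)^2 tells us the largest block for λ = 1 has size 2.
Step 3 — with total size 4, 2 blocks, and largest block 2, the block sizes (in nonincreasing order) are [2, 2].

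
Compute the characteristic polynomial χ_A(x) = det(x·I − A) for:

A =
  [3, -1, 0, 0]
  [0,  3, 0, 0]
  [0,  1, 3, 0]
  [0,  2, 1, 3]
x^4 - 12*x^3 + 54*x^2 - 108*x + 81

Expanding det(x·I − A) (e.g. by cofactor expansion or by noting that A is similar to its Jordan form J, which has the same characteristic polynomial as A) gives
  χ_A(x) = x^4 - 12*x^3 + 54*x^2 - 108*x + 81
which factors as (x - 3)^4. The eigenvalues (with algebraic multiplicities) are λ = 3 with multiplicity 4.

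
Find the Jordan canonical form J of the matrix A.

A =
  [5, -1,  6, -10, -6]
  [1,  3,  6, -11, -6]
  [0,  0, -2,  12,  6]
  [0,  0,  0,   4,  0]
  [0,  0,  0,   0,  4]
J_1(-2) ⊕ J_3(4) ⊕ J_1(4)

The characteristic polynomial is
  det(x·I − A) = x^5 - 14*x^4 + 64*x^3 - 64*x^2 - 256*x + 512 = (x - 4)^4*(x + 2)

Eigenvalues and multiplicities (the geometric multiplicity of λ is n − rank(A − λI), which equals the number of Jordan blocks for λ):
  λ = -2: algebraic multiplicity = 1, geometric multiplicity = 1
  λ = 4: algebraic multiplicity = 4, geometric multiplicity = 2

Determining the block sizes for each eigenvalue:
  λ = -2: one block (gm = 1), so the single block has size am = 1 → block sizes [1]
  λ = 4: with am = 4 and gm = 2, the partition is not yet determined (e.g. several partitions of 4 into 2 parts exist). Let N = A − (4)·I. Computing rank(N^1) = 3, rank(N^2) = 2, rank(N^3) = 1; the number of blocks of size ≥ j is rank(N^{j−1}) − rank(N^j), giving [2, 1, 1]. So we have 1 block(s) of size 3, 1 block(s) of size 1 → block sizes [3, 1]

Assembling the blocks gives a Jordan form
J =
  [-2, 0, 0, 0, 0]
  [ 0, 4, 1, 0, 0]
  [ 0, 0, 4, 1, 0]
  [ 0, 0, 0, 4, 0]
  [ 0, 0, 0, 0, 4]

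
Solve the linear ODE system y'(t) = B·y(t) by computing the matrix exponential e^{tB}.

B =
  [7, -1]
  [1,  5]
e^{tB} =
  [t*exp(6*t) + exp(6*t), -t*exp(6*t)]
  [t*exp(6*t), -t*exp(6*t) + exp(6*t)]

Strategy: write B = P · J · P⁻¹ where J is a Jordan canonical form, so e^{tB} = P · e^{tJ} · P⁻¹, and e^{tJ} can be computed block-by-block.

B has Jordan form
J =
  [6, 1]
  [0, 6]
(up to reordering of blocks).

Per-block formulas:
  For a 2×2 Jordan block J_2(6): exp(t · J_2(6)) = e^(6t)·(I + t·N), where N is the 2×2 nilpotent shift.

After assembling e^{tJ} and conjugating by P, we get:

e^{tB} =
  [t*exp(6*t) + exp(6*t), -t*exp(6*t)]
  [t*exp(6*t), -t*exp(6*t) + exp(6*t)]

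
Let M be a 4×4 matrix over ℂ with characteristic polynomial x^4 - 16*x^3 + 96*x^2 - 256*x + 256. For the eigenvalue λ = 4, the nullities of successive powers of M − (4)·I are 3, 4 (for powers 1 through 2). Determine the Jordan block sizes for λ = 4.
Block sizes for λ = 4: [2, 1, 1]

From the dimensions of kernels of powers, the number of Jordan blocks of size at least j is d_j − d_{j−1} where d_j = dim ker(N^j) (with d_0 = 0). Computing the differences gives [3, 1].
The number of blocks of size exactly k is (#blocks of size ≥ k) − (#blocks of size ≥ k + 1), so the partition is: 2 block(s) of size 1, 1 block(s) of size 2.
In nonincreasing order the block sizes are [2, 1, 1].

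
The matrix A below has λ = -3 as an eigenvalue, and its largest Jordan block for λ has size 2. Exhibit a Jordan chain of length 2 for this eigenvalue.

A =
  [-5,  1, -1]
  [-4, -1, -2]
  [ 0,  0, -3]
A Jordan chain for λ = -3 of length 2:
v_1 = (-2, -4, 0)ᵀ
v_2 = (1, 0, 0)ᵀ

Let N = A − (-3)·I. We want v_2 with N^2 v_2 = 0 but N^1 v_2 ≠ 0; then v_{j-1} := N · v_j for j = 2, …, 2.

Pick v_2 = (1, 0, 0)ᵀ.
Then v_1 = N · v_2 = (-2, -4, 0)ᵀ.

Sanity check: (A − (-3)·I) v_1 = (0, 0, 0)ᵀ = 0. ✓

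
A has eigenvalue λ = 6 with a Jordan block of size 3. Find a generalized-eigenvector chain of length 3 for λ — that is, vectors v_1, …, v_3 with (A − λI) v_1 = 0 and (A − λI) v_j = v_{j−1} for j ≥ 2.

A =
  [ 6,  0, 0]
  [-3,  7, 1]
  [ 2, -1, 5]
A Jordan chain for λ = 6 of length 3:
v_1 = (0, -1, 1)ᵀ
v_2 = (0, -3, 2)ᵀ
v_3 = (1, 0, 0)ᵀ

Let N = A − (6)·I. We want v_3 with N^3 v_3 = 0 but N^2 v_3 ≠ 0; then v_{j-1} := N · v_j for j = 3, …, 2.

Pick v_3 = (1, 0, 0)ᵀ.
Then v_2 = N · v_3 = (0, -3, 2)ᵀ.
Then v_1 = N · v_2 = (0, -1, 1)ᵀ.

Sanity check: (A − (6)·I) v_1 = (0, 0, 0)ᵀ = 0. ✓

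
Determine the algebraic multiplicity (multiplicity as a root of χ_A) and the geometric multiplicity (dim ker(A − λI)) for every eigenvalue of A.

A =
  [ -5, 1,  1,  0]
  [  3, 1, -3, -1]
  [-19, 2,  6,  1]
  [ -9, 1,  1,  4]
λ = -1: alg = 2, geom = 1; λ = 4: alg = 2, geom = 1

Step 1 — factor the characteristic polynomial to read off the algebraic multiplicities:
  χ_A(x) = (x - 4)^2*(x + 1)^2

Step 2 — compute geometric multiplicities via the rank-nullity identity g(λ) = n − rank(A − λI):
  rank(A − (-1)·I) = 3, so dim ker(A − (-1)·I) = n − 3 = 1
  rank(A − (4)·I) = 3, so dim ker(A − (4)·I) = n − 3 = 1

Summary:
  λ = -1: algebraic multiplicity = 2, geometric multiplicity = 1
  λ = 4: algebraic multiplicity = 2, geometric multiplicity = 1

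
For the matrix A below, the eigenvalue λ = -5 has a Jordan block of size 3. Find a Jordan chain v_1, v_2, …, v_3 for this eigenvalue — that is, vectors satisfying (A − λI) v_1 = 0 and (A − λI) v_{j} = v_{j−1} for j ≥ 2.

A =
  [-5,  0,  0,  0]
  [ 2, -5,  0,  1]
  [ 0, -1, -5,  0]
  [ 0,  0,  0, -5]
A Jordan chain for λ = -5 of length 3:
v_1 = (0, 0, -2, 0)ᵀ
v_2 = (0, 2, 0, 0)ᵀ
v_3 = (1, 0, 0, 0)ᵀ

Let N = A − (-5)·I. We want v_3 with N^3 v_3 = 0 but N^2 v_3 ≠ 0; then v_{j-1} := N · v_j for j = 3, …, 2.

Pick v_3 = (1, 0, 0, 0)ᵀ.
Then v_2 = N · v_3 = (0, 2, 0, 0)ᵀ.
Then v_1 = N · v_2 = (0, 0, -2, 0)ᵀ.

Sanity check: (A − (-5)·I) v_1 = (0, 0, 0, 0)ᵀ = 0. ✓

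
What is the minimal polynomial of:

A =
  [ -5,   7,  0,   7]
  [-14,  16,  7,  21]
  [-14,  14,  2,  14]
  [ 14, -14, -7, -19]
x^2 + 3*x - 10

The characteristic polynomial is χ_A(x) = (x - 2)^2*(x + 5)^2, so the eigenvalues are known. The minimal polynomial is
  m_A(x) = Π_λ (x − λ)^{k_λ}
where k_λ is the size of the *largest* Jordan block for λ (equivalently, the smallest k with (A − λI)^k v = 0 for every generalised eigenvector v of λ).

  λ = -5: largest Jordan block has size 1, contributing (x + 5)
  λ = 2: largest Jordan block has size 1, contributing (x − 2)

So m_A(x) = (x - 2)*(x + 5) = x^2 + 3*x - 10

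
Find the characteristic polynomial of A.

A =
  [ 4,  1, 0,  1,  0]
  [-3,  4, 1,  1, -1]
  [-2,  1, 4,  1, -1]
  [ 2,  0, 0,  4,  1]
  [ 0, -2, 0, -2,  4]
x^5 - 20*x^4 + 160*x^3 - 640*x^2 + 1280*x - 1024

Expanding det(x·I − A) (e.g. by cofactor expansion or by noting that A is similar to its Jordan form J, which has the same characteristic polynomial as A) gives
  χ_A(x) = x^5 - 20*x^4 + 160*x^3 - 640*x^2 + 1280*x - 1024
which factors as (x - 4)^5. The eigenvalues (with algebraic multiplicities) are λ = 4 with multiplicity 5.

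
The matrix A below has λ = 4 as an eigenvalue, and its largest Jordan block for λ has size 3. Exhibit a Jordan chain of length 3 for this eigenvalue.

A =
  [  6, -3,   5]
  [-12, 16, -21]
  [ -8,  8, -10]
A Jordan chain for λ = 4 of length 3:
v_1 = (-2, 12, 8)ᵀ
v_2 = (-3, 12, 8)ᵀ
v_3 = (0, 1, 0)ᵀ

Let N = A − (4)·I. We want v_3 with N^3 v_3 = 0 but N^2 v_3 ≠ 0; then v_{j-1} := N · v_j for j = 3, …, 2.

Pick v_3 = (0, 1, 0)ᵀ.
Then v_2 = N · v_3 = (-3, 12, 8)ᵀ.
Then v_1 = N · v_2 = (-2, 12, 8)ᵀ.

Sanity check: (A − (4)·I) v_1 = (0, 0, 0)ᵀ = 0. ✓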